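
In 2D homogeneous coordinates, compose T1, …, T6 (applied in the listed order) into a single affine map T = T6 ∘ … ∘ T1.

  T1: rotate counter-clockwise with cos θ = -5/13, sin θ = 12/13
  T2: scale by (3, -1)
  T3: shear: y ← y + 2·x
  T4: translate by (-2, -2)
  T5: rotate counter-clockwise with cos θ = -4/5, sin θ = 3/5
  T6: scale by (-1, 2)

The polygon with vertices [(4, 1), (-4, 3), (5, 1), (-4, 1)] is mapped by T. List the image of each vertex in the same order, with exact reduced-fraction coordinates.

T1 rotate counter-clockwise with cos θ = -5/13, sin θ = 12/13: (4, 1) → (-32/13, 43/13); (-4, 3) → (-16/13, -63/13); (5, 1) → (-37/13, 55/13); (-4, 1) → (8/13, -53/13)
T2 scale by (3, -1): (-32/13, 43/13) → (-96/13, -43/13); (-16/13, -63/13) → (-48/13, 63/13); (-37/13, 55/13) → (-111/13, -55/13); (8/13, -53/13) → (24/13, 53/13)
T3 shear: y ← y + 2·x: (-96/13, -43/13) → (-96/13, -235/13); (-48/13, 63/13) → (-48/13, -33/13); (-111/13, -55/13) → (-111/13, -277/13); (24/13, 53/13) → (24/13, 101/13)
T4 translate by (-2, -2): (-96/13, -235/13) → (-122/13, -261/13); (-48/13, -33/13) → (-74/13, -59/13); (-111/13, -277/13) → (-137/13, -303/13); (24/13, 101/13) → (-2/13, 75/13)
T5 rotate counter-clockwise with cos θ = -4/5, sin θ = 3/5: (-122/13, -261/13) → (1271/65, 678/65); (-74/13, -59/13) → (473/65, 14/65); (-137/13, -303/13) → (1457/65, 801/65); (-2/13, 75/13) → (-217/65, -306/65)
T6 scale by (-1, 2): (1271/65, 678/65) → (-1271/65, 1356/65); (473/65, 14/65) → (-473/65, 28/65); (1457/65, 801/65) → (-1457/65, 1602/65); (-217/65, -306/65) → (217/65, -612/65)

image vertices: (-1271/65, 1356/65), (-473/65, 28/65), (-1457/65, 1602/65), (217/65, -612/65)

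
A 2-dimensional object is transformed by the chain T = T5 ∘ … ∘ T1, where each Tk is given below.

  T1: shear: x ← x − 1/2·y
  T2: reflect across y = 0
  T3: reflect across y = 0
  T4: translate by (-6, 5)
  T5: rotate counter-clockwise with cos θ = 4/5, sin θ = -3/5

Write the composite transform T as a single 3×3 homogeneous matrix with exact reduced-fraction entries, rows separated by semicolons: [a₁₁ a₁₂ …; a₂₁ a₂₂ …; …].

T1 = [1 -1/2 0; 0 1 0; 0 0 1]
T2·T1 = [1 -1/2 0; 0 -1 0; 0 0 1]
T3·…·T1 = [1 -1/2 0; 0 1 0; 0 0 1]
T4·…·T1 = [1 -1/2 -6; 0 1 5; 0 0 1]
T5·…·T1 = [4/5 1/5 -9/5; -3/5 11/10 38/5; 0 0 1]

T = [4/5 1/5 -9/5; -3/5 11/10 38/5; 0 0 1]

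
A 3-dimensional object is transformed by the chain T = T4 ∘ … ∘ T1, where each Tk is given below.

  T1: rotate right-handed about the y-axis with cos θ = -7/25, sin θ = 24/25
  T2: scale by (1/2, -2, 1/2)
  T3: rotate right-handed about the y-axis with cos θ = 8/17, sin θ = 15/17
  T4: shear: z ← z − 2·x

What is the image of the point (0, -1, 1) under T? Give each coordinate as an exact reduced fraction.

T1 rotate right-handed about the y-axis with cos θ = -7/25, sin θ = 24/25: (0, -1, 1) → (24/25, -1, -7/25)
T2 scale by (1/2, -2, 1/2): (24/25, -1, -7/25) → (12/25, 2, -7/50)
T3 rotate right-handed about the y-axis with cos θ = 8/17, sin θ = 15/17: (12/25, 2, -7/50) → (87/850, 2, -208/425)
T4 shear: z ← z − 2·x: (87/850, 2, -208/425) → (87/850, 2, -59/85)

T(p) = (87/850, 2, -59/85)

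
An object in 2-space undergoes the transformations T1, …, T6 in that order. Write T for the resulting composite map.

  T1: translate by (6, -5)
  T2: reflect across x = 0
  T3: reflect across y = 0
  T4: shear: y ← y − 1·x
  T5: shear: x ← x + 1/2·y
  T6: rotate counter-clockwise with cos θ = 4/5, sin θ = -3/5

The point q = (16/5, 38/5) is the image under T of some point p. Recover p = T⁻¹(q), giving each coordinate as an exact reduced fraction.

T1 = [1 0 6; 0 1 -5; 0 0 1]
T2·T1 = [-1 0 -6; 0 1 -5; 0 0 1]
T3·…·T1 = [-1 0 -6; 0 -1 5; 0 0 1]
T4·…·T1 = [-1 0 -6; 1 -1 11; 0 0 1]
T5·…·T1 = [-1/2 -1/2 -1/2; 1 -1 11; 0 0 1]
T6·…·T1 = [1/5 -1 31/5; 11/10 -1/2 91/10; 0 0 1]
det M = 1; M⁻¹ = [-1/2 1 -6; -11/10 1/5 5; 0 0 1]
M⁻¹ · (16/5, 38/5)ᵀ = (0, 3)ᵀ

p = (0, 3)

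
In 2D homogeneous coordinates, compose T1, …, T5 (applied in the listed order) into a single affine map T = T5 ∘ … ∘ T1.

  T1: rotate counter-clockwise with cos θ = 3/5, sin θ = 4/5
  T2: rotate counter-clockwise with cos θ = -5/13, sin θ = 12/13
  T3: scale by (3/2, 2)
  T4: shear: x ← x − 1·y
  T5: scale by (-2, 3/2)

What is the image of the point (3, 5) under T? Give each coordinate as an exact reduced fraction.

T1 rotate counter-clockwise with cos θ = 3/5, sin θ = 4/5: (3, 5) → (-11/5, 27/5)
T2 rotate counter-clockwise with cos θ = -5/13, sin θ = 12/13: (-11/5, 27/5) → (-269/65, -267/65)
T3 scale by (3/2, 2): (-269/65, -267/65) → (-807/130, -534/65)
T4 shear: x ← x − 1·y: (-807/130, -534/65) → (261/130, -534/65)
T5 scale by (-2, 3/2): (261/130, -534/65) → (-261/65, -801/65)

T(p) = (-261/65, -801/65)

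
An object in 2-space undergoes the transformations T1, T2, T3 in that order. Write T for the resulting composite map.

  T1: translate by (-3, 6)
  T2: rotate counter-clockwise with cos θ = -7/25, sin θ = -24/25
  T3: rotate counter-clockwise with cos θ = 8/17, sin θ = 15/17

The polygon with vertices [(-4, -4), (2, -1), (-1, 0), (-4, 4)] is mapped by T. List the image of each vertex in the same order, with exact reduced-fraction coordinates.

image vertices: (-1534/425, 2687/425), (1181/425, 1817/425), (566/425, 3012/425), (842/425, 5119/425)

T1 translate by (-3, 6): (-4, -4) → (-7, 2); (2, -1) → (-1, 5); (-1, 0) → (-4, 6); (-4, 4) → (-7, 10)
T2 rotate counter-clockwise with cos θ = -7/25, sin θ = -24/25: (-7, 2) → (97/25, 154/25); (-1, 5) → (127/25, -11/25); (-4, 6) → (172/25, 54/25); (-7, 10) → (289/25, 98/25)
T3 rotate counter-clockwise with cos θ = 8/17, sin θ = 15/17: (97/25, 154/25) → (-1534/425, 2687/425); (127/25, -11/25) → (1181/425, 1817/425); (172/25, 54/25) → (566/425, 3012/425); (289/25, 98/25) → (842/425, 5119/425)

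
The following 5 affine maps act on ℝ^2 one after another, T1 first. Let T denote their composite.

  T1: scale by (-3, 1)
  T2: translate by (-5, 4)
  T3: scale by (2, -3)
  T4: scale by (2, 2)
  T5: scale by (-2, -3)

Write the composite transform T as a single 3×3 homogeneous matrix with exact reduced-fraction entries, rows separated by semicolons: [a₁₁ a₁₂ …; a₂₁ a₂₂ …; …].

T = [24 0 40; 0 18 72; 0 0 1]

T1 = [-3 0 0; 0 1 0; 0 0 1]
T2·T1 = [-3 0 -5; 0 1 4; 0 0 1]
T3·…·T1 = [-6 0 -10; 0 -3 -12; 0 0 1]
T4·…·T1 = [-12 0 -20; 0 -6 -24; 0 0 1]
T5·…·T1 = [24 0 40; 0 18 72; 0 0 1]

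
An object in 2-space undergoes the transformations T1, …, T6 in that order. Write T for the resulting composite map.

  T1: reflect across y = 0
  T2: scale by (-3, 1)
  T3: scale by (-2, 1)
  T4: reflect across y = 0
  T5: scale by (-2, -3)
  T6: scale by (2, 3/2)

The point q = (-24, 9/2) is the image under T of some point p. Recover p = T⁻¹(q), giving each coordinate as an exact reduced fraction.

T1 = [1 0 0; 0 -1 0; 0 0 1]
T2·T1 = [-3 0 0; 0 -1 0; 0 0 1]
T3·…·T1 = [6 0 0; 0 -1 0; 0 0 1]
T4·…·T1 = [6 0 0; 0 1 0; 0 0 1]
T5·…·T1 = [-12 0 0; 0 -3 0; 0 0 1]
T6·…·T1 = [-24 0 0; 0 -9/2 0; 0 0 1]
det M = 108; M⁻¹ = [-1/24 0 0; 0 -2/9 0; 0 0 1]
M⁻¹ · (-24, 9/2)ᵀ = (1, -1)ᵀ

p = (1, -1)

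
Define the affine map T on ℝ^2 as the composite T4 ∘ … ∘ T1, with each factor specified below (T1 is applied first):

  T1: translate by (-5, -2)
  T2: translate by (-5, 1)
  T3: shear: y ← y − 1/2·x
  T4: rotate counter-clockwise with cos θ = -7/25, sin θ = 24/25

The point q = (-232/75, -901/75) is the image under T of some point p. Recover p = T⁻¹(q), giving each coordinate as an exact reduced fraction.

p = (-2/3, 2)

T1 = [1 0 -5; 0 1 -2; 0 0 1]
T2·T1 = [1 0 -10; 0 1 -1; 0 0 1]
T3·…·T1 = [1 0 -10; -1/2 1 4; 0 0 1]
T4·…·T1 = [1/5 -24/25 -26/25; 11/10 -7/25 -268/25; 0 0 1]
det M = 1; M⁻¹ = [-7/25 24/25 10; -11/10 1/5 1; 0 0 1]
M⁻¹ · (-232/75, -901/75)ᵀ = (-2/3, 2)ᵀ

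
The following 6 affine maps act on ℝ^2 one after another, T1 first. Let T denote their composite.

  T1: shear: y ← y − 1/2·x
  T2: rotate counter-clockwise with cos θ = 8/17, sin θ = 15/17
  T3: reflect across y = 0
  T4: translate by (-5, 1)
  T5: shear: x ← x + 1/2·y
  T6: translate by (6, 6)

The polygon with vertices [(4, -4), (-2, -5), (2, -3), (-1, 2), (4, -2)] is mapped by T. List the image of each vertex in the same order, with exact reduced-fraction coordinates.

image vertices: (283/34, 107/17), (201/34, 181/17), (205/34, 121/17), (-45/34, 114/17), (207/34, 91/17)

T1 shear: y ← y − 1/2·x: (4, -4) → (4, -6); (-2, -5) → (-2, -4); (2, -3) → (2, -4); (-1, 2) → (-1, 5/2); (4, -2) → (4, -4)
T2 rotate counter-clockwise with cos θ = 8/17, sin θ = 15/17: (4, -6) → (122/17, 12/17); (-2, -4) → (44/17, -62/17); (2, -4) → (76/17, -2/17); (-1, 5/2) → (-91/34, 5/17); (4, -4) → (92/17, 28/17)
T3 reflect across y = 0: (122/17, 12/17) → (122/17, -12/17); (44/17, -62/17) → (44/17, 62/17); (76/17, -2/17) → (76/17, 2/17); (-91/34, 5/17) → (-91/34, -5/17); (92/17, 28/17) → (92/17, -28/17)
T4 translate by (-5, 1): (122/17, -12/17) → (37/17, 5/17); (44/17, 62/17) → (-41/17, 79/17); (76/17, 2/17) → (-9/17, 19/17); (-91/34, -5/17) → (-261/34, 12/17); (92/17, -28/17) → (7/17, -11/17)
T5 shear: x ← x + 1/2·y: (37/17, 5/17) → (79/34, 5/17); (-41/17, 79/17) → (-3/34, 79/17); (-9/17, 19/17) → (1/34, 19/17); (-261/34, 12/17) → (-249/34, 12/17); (7/17, -11/17) → (3/34, -11/17)
T6 translate by (6, 6): (79/34, 5/17) → (283/34, 107/17); (-3/34, 79/17) → (201/34, 181/17); (1/34, 19/17) → (205/34, 121/17); (-249/34, 12/17) → (-45/34, 114/17); (3/34, -11/17) → (207/34, 91/17)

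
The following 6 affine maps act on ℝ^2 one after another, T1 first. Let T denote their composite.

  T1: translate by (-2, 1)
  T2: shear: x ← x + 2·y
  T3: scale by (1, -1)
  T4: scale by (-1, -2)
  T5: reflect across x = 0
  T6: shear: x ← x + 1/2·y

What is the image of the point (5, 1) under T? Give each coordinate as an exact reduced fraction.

T(p) = (9, 4)

T1 translate by (-2, 1): (5, 1) → (3, 2)
T2 shear: x ← x + 2·y: (3, 2) → (7, 2)
T3 scale by (1, -1): (7, 2) → (7, -2)
T4 scale by (-1, -2): (7, -2) → (-7, 4)
T5 reflect across x = 0: (-7, 4) → (7, 4)
T6 shear: x ← x + 1/2·y: (7, 4) → (9, 4)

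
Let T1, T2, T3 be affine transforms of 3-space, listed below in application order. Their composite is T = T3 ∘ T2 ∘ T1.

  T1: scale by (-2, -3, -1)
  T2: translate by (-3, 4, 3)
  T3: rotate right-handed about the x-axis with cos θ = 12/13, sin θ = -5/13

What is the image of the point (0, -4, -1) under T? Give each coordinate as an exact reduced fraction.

T1 scale by (-2, -3, -1): (0, -4, -1) → (0, 12, 1)
T2 translate by (-3, 4, 3): (0, 12, 1) → (-3, 16, 4)
T3 rotate right-handed about the x-axis with cos θ = 12/13, sin θ = -5/13: (-3, 16, 4) → (-3, 212/13, -32/13)

T(p) = (-3, 212/13, -32/13)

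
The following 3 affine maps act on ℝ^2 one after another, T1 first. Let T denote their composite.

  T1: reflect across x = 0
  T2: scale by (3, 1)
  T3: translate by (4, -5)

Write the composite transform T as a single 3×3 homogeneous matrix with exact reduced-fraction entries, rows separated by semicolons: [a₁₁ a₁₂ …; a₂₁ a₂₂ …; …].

T = [-3 0 4; 0 1 -5; 0 0 1]

T1 = [-1 0 0; 0 1 0; 0 0 1]
T2·T1 = [-3 0 0; 0 1 0; 0 0 1]
T3·…·T1 = [-3 0 4; 0 1 -5; 0 0 1]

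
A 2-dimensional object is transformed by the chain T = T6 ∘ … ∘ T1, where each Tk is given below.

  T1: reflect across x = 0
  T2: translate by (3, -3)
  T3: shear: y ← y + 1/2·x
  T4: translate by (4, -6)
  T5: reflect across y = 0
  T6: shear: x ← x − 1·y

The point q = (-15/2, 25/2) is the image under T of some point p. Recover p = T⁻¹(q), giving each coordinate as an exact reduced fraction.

p = (2, -4)

T1 = [-1 0 0; 0 1 0; 0 0 1]
T2·T1 = [-1 0 3; 0 1 -3; 0 0 1]
T3·…·T1 = [-1 0 3; -1/2 1 -3/2; 0 0 1]
T4·…·T1 = [-1 0 7; -1/2 1 -15/2; 0 0 1]
T5·…·T1 = [-1 0 7; 1/2 -1 15/2; 0 0 1]
T6·…·T1 = [-3/2 1 -1/2; 1/2 -1 15/2; 0 0 1]
det M = 1; M⁻¹ = [-1 -1 7; -1/2 -3/2 11; 0 0 1]
M⁻¹ · (-15/2, 25/2)ᵀ = (2, -4)ᵀ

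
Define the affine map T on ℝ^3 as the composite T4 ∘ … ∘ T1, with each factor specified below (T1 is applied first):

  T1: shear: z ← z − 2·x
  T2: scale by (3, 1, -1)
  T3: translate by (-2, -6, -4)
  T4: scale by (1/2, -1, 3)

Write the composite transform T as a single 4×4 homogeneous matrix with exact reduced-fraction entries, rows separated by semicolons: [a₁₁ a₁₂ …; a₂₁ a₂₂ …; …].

T1 = [1 0 0 0; 0 1 0 0; -2 0 1 0; 0 0 0 1]
T2·T1 = [3 0 0 0; 0 1 0 0; 2 0 -1 0; 0 0 0 1]
T3·…·T1 = [3 0 0 -2; 0 1 0 -6; 2 0 -1 -4; 0 0 0 1]
T4·…·T1 = [3/2 0 0 -1; 0 -1 0 6; 6 0 -3 -12; 0 0 0 1]

T = [3/2 0 0 -1; 0 -1 0 6; 6 0 -3 -12; 0 0 0 1]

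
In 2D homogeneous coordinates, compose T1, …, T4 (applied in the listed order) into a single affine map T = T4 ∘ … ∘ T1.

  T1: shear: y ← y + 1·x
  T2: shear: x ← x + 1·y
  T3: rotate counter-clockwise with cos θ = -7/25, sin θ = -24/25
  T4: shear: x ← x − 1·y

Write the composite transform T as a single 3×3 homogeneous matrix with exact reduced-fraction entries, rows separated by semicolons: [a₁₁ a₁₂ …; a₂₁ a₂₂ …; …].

T = [13/5 48/25 0; -11/5 -31/25 0; 0 0 1]

T1 = [1 0 0; 1 1 0; 0 0 1]
T2·T1 = [2 1 0; 1 1 0; 0 0 1]
T3·…·T1 = [2/5 17/25 0; -11/5 -31/25 0; 0 0 1]
T4·…·T1 = [13/5 48/25 0; -11/5 -31/25 0; 0 0 1]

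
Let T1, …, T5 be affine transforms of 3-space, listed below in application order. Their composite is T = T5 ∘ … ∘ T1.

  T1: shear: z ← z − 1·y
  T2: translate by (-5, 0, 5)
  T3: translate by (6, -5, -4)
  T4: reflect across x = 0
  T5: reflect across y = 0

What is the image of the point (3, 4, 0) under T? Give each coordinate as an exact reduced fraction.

T1 shear: z ← z − 1·y: (3, 4, 0) → (3, 4, -4)
T2 translate by (-5, 0, 5): (3, 4, -4) → (-2, 4, 1)
T3 translate by (6, -5, -4): (-2, 4, 1) → (4, -1, -3)
T4 reflect across x = 0: (4, -1, -3) → (-4, -1, -3)
T5 reflect across y = 0: (-4, -1, -3) → (-4, 1, -3)

T(p) = (-4, 1, -3)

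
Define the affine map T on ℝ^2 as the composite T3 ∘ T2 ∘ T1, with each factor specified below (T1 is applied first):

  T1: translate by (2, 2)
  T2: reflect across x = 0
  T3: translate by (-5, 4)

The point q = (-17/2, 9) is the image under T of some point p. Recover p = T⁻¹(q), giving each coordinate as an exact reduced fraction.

p = (3/2, 3)

T1 = [1 0 2; 0 1 2; 0 0 1]
T2·T1 = [-1 0 -2; 0 1 2; 0 0 1]
T3·…·T1 = [-1 0 -7; 0 1 6; 0 0 1]
det M = -1; M⁻¹ = [-1 0 -7; 0 1 -6; 0 0 1]
M⁻¹ · (-17/2, 9)ᵀ = (3/2, 3)ᵀ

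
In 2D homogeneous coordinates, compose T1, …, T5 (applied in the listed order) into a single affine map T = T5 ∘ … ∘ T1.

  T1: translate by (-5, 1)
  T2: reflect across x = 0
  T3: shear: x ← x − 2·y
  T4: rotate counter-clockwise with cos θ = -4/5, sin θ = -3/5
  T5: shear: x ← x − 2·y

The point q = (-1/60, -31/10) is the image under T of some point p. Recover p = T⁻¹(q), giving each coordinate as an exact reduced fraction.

T1 = [1 0 -5; 0 1 1; 0 0 1]
T2·T1 = [-1 0 5; 0 1 1; 0 0 1]
T3·…·T1 = [-1 -2 3; 0 1 1; 0 0 1]
T4·…·T1 = [4/5 11/5 -9/5; 3/5 2/5 -13/5; 0 0 1]
T5·…·T1 = [-2/5 7/5 17/5; 3/5 2/5 -13/5; 0 0 1]
det M = -1; M⁻¹ = [-2/5 7/5 5; 3/5 2/5 -1; 0 0 1]
M⁻¹ · (-1/60, -31/10)ᵀ = (2/3, -9/4)ᵀ

p = (2/3, -9/4)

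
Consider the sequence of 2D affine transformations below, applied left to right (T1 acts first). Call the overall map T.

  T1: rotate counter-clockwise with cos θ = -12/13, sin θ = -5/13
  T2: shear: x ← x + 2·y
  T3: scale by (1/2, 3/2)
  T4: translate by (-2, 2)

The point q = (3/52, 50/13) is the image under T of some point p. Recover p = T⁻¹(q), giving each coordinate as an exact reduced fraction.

T1 = [-12/13 5/13 0; -5/13 -12/13 0; 0 0 1]
T2·T1 = [-22/13 -19/13 0; -5/13 -12/13 0; 0 0 1]
T3·…·T1 = [-11/13 -19/26 0; -15/26 -18/13 0; 0 0 1]
T4·…·T1 = [-11/13 -19/26 -2; -15/26 -18/13 2; 0 0 1]
det M = 3/4; M⁻¹ = [-24/13 38/39 -220/39; 10/13 -44/39 148/39; 0 0 1]
M⁻¹ · (3/52, 50/13)ᵀ = (-2, -1/2)ᵀ

p = (-2, -1/2)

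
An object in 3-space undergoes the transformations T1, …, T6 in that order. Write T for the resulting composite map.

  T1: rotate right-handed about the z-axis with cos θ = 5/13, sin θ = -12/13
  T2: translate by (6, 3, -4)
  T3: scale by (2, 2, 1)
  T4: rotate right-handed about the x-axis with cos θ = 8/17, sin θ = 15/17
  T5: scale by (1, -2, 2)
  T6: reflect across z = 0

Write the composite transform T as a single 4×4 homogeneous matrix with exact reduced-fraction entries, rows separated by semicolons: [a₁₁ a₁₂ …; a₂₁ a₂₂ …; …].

T = [10/13 24/13 0 12; 384/221 -160/221 30/17 -216/17; 720/221 -300/221 -16/17 -116/17; 0 0 0 1]

T1 = [5/13 12/13 0 0; -12/13 5/13 0 0; 0 0 1 0; 0 0 0 1]
T2·T1 = [5/13 12/13 0 6; -12/13 5/13 0 3; 0 0 1 -4; 0 0 0 1]
T3·…·T1 = [10/13 24/13 0 12; -24/13 10/13 0 6; 0 0 1 -4; 0 0 0 1]
T4·…·T1 = [10/13 24/13 0 12; -192/221 80/221 -15/17 108/17; -360/221 150/221 8/17 58/17; 0 0 0 1]
T5·…·T1 = [10/13 24/13 0 12; 384/221 -160/221 30/17 -216/17; -720/221 300/221 16/17 116/17; 0 0 0 1]
T6·…·T1 = [10/13 24/13 0 12; 384/221 -160/221 30/17 -216/17; 720/221 -300/221 -16/17 -116/17; 0 0 0 1]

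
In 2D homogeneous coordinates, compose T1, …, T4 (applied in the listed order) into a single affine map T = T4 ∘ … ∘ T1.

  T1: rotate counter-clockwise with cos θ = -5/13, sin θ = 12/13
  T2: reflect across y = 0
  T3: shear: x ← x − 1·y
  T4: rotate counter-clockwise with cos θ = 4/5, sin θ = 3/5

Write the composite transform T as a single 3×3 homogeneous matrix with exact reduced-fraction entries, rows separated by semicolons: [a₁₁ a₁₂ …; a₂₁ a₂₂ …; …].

T1 = [-5/13 -12/13 0; 12/13 -5/13 0; 0 0 1]
T2·T1 = [-5/13 -12/13 0; -12/13 5/13 0; 0 0 1]
T3·…·T1 = [7/13 -17/13 0; -12/13 5/13 0; 0 0 1]
T4·…·T1 = [64/65 -83/65 0; -27/65 -31/65 0; 0 0 1]

T = [64/65 -83/65 0; -27/65 -31/65 0; 0 0 1]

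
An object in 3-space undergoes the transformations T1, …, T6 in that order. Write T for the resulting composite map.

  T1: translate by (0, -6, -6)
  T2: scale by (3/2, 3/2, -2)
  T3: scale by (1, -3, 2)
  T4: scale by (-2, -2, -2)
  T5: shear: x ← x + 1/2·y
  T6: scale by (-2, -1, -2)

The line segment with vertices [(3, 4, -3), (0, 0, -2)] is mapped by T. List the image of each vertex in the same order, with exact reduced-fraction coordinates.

image vertices: (36, 18, 144), (54, 54, 128)

T1 translate by (0, -6, -6): (3, 4, -3) → (3, -2, -9); (0, 0, -2) → (0, -6, -8)
T2 scale by (3/2, 3/2, -2): (3, -2, -9) → (9/2, -3, 18); (0, -6, -8) → (0, -9, 16)
T3 scale by (1, -3, 2): (9/2, -3, 18) → (9/2, 9, 36); (0, -9, 16) → (0, 27, 32)
T4 scale by (-2, -2, -2): (9/2, 9, 36) → (-9, -18, -72); (0, 27, 32) → (0, -54, -64)
T5 shear: x ← x + 1/2·y: (-9, -18, -72) → (-18, -18, -72); (0, -54, -64) → (-27, -54, -64)
T6 scale by (-2, -1, -2): (-18, -18, -72) → (36, 18, 144); (-27, -54, -64) → (54, 54, 128)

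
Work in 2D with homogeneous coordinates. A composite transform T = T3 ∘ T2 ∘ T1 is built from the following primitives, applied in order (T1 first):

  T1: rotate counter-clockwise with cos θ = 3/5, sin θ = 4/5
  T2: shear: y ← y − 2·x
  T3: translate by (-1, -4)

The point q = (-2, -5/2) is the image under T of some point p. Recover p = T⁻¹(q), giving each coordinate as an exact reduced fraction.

T1 = [3/5 -4/5 0; 4/5 3/5 0; 0 0 1]
T2·T1 = [3/5 -4/5 0; -2/5 11/5 0; 0 0 1]
T3·…·T1 = [3/5 -4/5 -1; -2/5 11/5 -4; 0 0 1]
det M = 1; M⁻¹ = [11/5 4/5 27/5; 2/5 3/5 14/5; 0 0 1]
M⁻¹ · (-2, -5/2)ᵀ = (-1, 1/2)ᵀ

p = (-1, 1/2)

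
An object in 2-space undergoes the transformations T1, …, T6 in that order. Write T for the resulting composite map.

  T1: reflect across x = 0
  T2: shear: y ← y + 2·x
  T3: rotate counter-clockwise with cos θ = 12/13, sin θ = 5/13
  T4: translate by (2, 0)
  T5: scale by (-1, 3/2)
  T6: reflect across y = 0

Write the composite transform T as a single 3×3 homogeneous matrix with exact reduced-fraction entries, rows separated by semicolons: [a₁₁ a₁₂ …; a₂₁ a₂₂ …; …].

T = [2/13 5/13 -2; 87/26 -18/13 0; 0 0 1]

T1 = [-1 0 0; 0 1 0; 0 0 1]
T2·T1 = [-1 0 0; -2 1 0; 0 0 1]
T3·…·T1 = [-2/13 -5/13 0; -29/13 12/13 0; 0 0 1]
T4·…·T1 = [-2/13 -5/13 2; -29/13 12/13 0; 0 0 1]
T5·…·T1 = [2/13 5/13 -2; -87/26 18/13 0; 0 0 1]
T6·…·T1 = [2/13 5/13 -2; 87/26 -18/13 0; 0 0 1]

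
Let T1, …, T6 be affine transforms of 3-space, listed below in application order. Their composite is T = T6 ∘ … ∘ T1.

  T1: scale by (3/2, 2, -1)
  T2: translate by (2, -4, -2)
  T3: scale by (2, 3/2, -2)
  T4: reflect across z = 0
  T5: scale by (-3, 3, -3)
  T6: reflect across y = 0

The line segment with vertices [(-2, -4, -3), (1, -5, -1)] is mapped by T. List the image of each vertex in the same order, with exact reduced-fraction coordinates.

image vertices: (6, 54, -6), (-21, 63, 6)

T1 scale by (3/2, 2, -1): (-2, -4, -3) → (-3, -8, 3); (1, -5, -1) → (3/2, -10, 1)
T2 translate by (2, -4, -2): (-3, -8, 3) → (-1, -12, 1); (3/2, -10, 1) → (7/2, -14, -1)
T3 scale by (2, 3/2, -2): (-1, -12, 1) → (-2, -18, -2); (7/2, -14, -1) → (7, -21, 2)
T4 reflect across z = 0: (-2, -18, -2) → (-2, -18, 2); (7, -21, 2) → (7, -21, -2)
T5 scale by (-3, 3, -3): (-2, -18, 2) → (6, -54, -6); (7, -21, -2) → (-21, -63, 6)
T6 reflect across y = 0: (6, -54, -6) → (6, 54, -6); (-21, -63, 6) → (-21, 63, 6)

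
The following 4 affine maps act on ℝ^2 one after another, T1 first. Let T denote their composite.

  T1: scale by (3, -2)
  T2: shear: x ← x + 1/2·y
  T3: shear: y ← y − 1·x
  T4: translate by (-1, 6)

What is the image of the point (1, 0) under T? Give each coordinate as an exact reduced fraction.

T1 scale by (3, -2): (1, 0) → (3, 0)
T2 shear: x ← x + 1/2·y: (3, 0) → (3, 0)
T3 shear: y ← y − 1·x: (3, 0) → (3, -3)
T4 translate by (-1, 6): (3, -3) → (2, 3)

T(p) = (2, 3)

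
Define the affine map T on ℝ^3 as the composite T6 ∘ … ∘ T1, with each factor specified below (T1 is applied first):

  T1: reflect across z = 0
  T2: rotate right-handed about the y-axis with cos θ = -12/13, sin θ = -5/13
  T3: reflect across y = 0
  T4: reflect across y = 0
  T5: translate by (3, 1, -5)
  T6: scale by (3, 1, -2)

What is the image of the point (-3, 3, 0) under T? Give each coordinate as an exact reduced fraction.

T1 reflect across z = 0: (-3, 3, 0) → (-3, 3, 0)
T2 rotate right-handed about the y-axis with cos θ = -12/13, sin θ = -5/13: (-3, 3, 0) → (36/13, 3, -15/13)
T3 reflect across y = 0: (36/13, 3, -15/13) → (36/13, -3, -15/13)
T4 reflect across y = 0: (36/13, -3, -15/13) → (36/13, 3, -15/13)
T5 translate by (3, 1, -5): (36/13, 3, -15/13) → (75/13, 4, -80/13)
T6 scale by (3, 1, -2): (75/13, 4, -80/13) → (225/13, 4, 160/13)

T(p) = (225/13, 4, 160/13)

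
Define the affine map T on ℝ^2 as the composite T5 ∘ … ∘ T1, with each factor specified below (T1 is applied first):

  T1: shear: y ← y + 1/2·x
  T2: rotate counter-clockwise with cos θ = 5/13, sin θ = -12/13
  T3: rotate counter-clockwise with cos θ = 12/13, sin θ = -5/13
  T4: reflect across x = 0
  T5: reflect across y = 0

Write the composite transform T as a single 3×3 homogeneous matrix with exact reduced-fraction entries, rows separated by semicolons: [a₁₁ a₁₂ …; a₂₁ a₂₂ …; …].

T = [-1/2 -1 0; 1 0 0; 0 0 1]

T1 = [1 0 0; 1/2 1 0; 0 0 1]
T2·T1 = [11/13 12/13 0; -19/26 5/13 0; 0 0 1]
T3·…·T1 = [1/2 1 0; -1 0 0; 0 0 1]
T4·…·T1 = [-1/2 -1 0; -1 0 0; 0 0 1]
T5·…·T1 = [-1/2 -1 0; 1 0 0; 0 0 1]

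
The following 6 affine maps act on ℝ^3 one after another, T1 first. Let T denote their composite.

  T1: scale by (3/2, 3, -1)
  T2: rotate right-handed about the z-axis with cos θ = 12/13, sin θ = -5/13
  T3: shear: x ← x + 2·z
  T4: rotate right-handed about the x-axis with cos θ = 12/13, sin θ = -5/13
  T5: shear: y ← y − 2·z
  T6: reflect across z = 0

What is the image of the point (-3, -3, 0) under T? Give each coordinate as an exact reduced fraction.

T1 scale by (3/2, 3, -1): (-3, -3, 0) → (-9/2, -9, 0)
T2 rotate right-handed about the z-axis with cos θ = 12/13, sin θ = -5/13: (-9/2, -9, 0) → (-99/13, -171/26, 0)
T3 shear: x ← x + 2·z: (-99/13, -171/26, 0) → (-99/13, -171/26, 0)
T4 rotate right-handed about the x-axis with cos θ = 12/13, sin θ = -5/13: (-99/13, -171/26, 0) → (-99/13, -1026/169, 855/338)
T5 shear: y ← y − 2·z: (-99/13, -1026/169, 855/338) → (-99/13, -1881/169, 855/338)
T6 reflect across z = 0: (-99/13, -1881/169, 855/338) → (-99/13, -1881/169, -855/338)

T(p) = (-99/13, -1881/169, -855/338)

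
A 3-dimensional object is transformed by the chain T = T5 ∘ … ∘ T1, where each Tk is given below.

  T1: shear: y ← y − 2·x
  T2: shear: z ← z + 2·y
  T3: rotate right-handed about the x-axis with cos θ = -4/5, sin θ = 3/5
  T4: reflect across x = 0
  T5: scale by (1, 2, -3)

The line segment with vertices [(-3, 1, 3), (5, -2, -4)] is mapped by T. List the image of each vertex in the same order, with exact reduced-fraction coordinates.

T1 shear: y ← y − 2·x: (-3, 1, 3) → (-3, 7, 3); (5, -2, -4) → (5, -12, -4)
T2 shear: z ← z + 2·y: (-3, 7, 3) → (-3, 7, 17); (5, -12, -4) → (5, -12, -28)
T3 rotate right-handed about the x-axis with cos θ = -4/5, sin θ = 3/5: (-3, 7, 17) → (-3, -79/5, -47/5); (5, -12, -28) → (5, 132/5, 76/5)
T4 reflect across x = 0: (-3, -79/5, -47/5) → (3, -79/5, -47/5); (5, 132/5, 76/5) → (-5, 132/5, 76/5)
T5 scale by (1, 2, -3): (3, -79/5, -47/5) → (3, -158/5, 141/5); (-5, 132/5, 76/5) → (-5, 264/5, -228/5)

image vertices: (3, -158/5, 141/5), (-5, 264/5, -228/5)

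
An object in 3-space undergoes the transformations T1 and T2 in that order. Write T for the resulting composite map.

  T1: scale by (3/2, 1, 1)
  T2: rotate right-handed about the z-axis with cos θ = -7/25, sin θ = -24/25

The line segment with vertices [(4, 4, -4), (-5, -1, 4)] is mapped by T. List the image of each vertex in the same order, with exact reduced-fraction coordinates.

image vertices: (54/25, -172/25, -4), (57/50, 187/25, 4)

T1 scale by (3/2, 1, 1): (4, 4, -4) → (6, 4, -4); (-5, -1, 4) → (-15/2, -1, 4)
T2 rotate right-handed about the z-axis with cos θ = -7/25, sin θ = -24/25: (6, 4, -4) → (54/25, -172/25, -4); (-15/2, -1, 4) → (57/50, 187/25, 4)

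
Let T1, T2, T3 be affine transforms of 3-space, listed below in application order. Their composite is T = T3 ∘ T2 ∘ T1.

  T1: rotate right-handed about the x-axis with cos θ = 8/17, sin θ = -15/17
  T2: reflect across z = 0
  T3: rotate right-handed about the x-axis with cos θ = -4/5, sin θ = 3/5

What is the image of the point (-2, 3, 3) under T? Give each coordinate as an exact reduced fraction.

T(p) = (-2, -339/85, 123/85)

T1 rotate right-handed about the x-axis with cos θ = 8/17, sin θ = -15/17: (-2, 3, 3) → (-2, 69/17, -21/17)
T2 reflect across z = 0: (-2, 69/17, -21/17) → (-2, 69/17, 21/17)
T3 rotate right-handed about the x-axis with cos θ = -4/5, sin θ = 3/5: (-2, 69/17, 21/17) → (-2, -339/85, 123/85)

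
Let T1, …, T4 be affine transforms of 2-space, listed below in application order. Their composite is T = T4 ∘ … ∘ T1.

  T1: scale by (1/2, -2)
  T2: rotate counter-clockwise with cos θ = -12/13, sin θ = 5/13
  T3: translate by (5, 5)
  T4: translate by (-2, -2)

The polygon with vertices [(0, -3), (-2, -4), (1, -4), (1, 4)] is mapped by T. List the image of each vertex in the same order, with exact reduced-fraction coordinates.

T1 scale by (1/2, -2): (0, -3) → (0, 6); (-2, -4) → (-1, 8); (1, -4) → (1/2, 8); (1, 4) → (1/2, -8)
T2 rotate counter-clockwise with cos θ = -12/13, sin θ = 5/13: (0, 6) → (-30/13, -72/13); (-1, 8) → (-28/13, -101/13); (1/2, 8) → (-46/13, -187/26); (1/2, -8) → (34/13, 197/26)
T3 translate by (5, 5): (-30/13, -72/13) → (35/13, -7/13); (-28/13, -101/13) → (37/13, -36/13); (-46/13, -187/26) → (19/13, -57/26); (34/13, 197/26) → (99/13, 327/26)
T4 translate by (-2, -2): (35/13, -7/13) → (9/13, -33/13); (37/13, -36/13) → (11/13, -62/13); (19/13, -57/26) → (-7/13, -109/26); (99/13, 327/26) → (73/13, 275/26)

image vertices: (9/13, -33/13), (11/13, -62/13), (-7/13, -109/26), (73/13, 275/26)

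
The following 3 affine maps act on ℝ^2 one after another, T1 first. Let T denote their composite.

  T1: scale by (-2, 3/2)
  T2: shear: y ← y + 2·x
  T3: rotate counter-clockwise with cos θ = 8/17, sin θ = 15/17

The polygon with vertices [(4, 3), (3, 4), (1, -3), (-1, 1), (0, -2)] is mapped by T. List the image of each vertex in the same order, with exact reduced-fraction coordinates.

image vertices: (217/34, -212/17), (42/17, -138/17), (223/34, -98/17), (-133/34, 74/17), (45/17, -24/17)

T1 scale by (-2, 3/2): (4, 3) → (-8, 9/2); (3, 4) → (-6, 6); (1, -3) → (-2, -9/2); (-1, 1) → (2, 3/2); (0, -2) → (0, -3)
T2 shear: y ← y + 2·x: (-8, 9/2) → (-8, -23/2); (-6, 6) → (-6, -6); (-2, -9/2) → (-2, -17/2); (2, 3/2) → (2, 11/2); (0, -3) → (0, -3)
T3 rotate counter-clockwise with cos θ = 8/17, sin θ = 15/17: (-8, -23/2) → (217/34, -212/17); (-6, -6) → (42/17, -138/17); (-2, -17/2) → (223/34, -98/17); (2, 11/2) → (-133/34, 74/17); (0, -3) → (45/17, -24/17)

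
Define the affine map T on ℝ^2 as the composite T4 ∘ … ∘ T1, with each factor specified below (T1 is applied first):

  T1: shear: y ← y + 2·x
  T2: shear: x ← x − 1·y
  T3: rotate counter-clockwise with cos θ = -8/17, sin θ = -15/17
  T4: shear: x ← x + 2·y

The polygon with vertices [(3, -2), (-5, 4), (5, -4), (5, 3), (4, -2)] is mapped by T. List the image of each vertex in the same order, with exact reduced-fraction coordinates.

image vertices: (2, -1), (-32/17, 33/17), (32/17, -33/17), (291/17, 16/17), (70/17, -18/17)

T1 shear: y ← y + 2·x: (3, -2) → (3, 4); (-5, 4) → (-5, -6); (5, -4) → (5, 6); (5, 3) → (5, 13); (4, -2) → (4, 6)
T2 shear: x ← x − 1·y: (3, 4) → (-1, 4); (-5, -6) → (1, -6); (5, 6) → (-1, 6); (5, 13) → (-8, 13); (4, 6) → (-2, 6)
T3 rotate counter-clockwise with cos θ = -8/17, sin θ = -15/17: (-1, 4) → (4, -1); (1, -6) → (-98/17, 33/17); (-1, 6) → (98/17, -33/17); (-8, 13) → (259/17, 16/17); (-2, 6) → (106/17, -18/17)
T4 shear: x ← x + 2·y: (4, -1) → (2, -1); (-98/17, 33/17) → (-32/17, 33/17); (98/17, -33/17) → (32/17, -33/17); (259/17, 16/17) → (291/17, 16/17); (106/17, -18/17) → (70/17, -18/17)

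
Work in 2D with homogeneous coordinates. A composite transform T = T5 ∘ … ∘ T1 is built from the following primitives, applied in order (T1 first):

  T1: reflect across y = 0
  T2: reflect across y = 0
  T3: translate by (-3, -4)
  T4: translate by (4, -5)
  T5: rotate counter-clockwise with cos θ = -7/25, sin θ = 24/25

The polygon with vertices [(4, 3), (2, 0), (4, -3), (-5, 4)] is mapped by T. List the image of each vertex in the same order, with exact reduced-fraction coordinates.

image vertices: (109/25, 162/25), (39/5, 27/5), (253/25, 204/25), (148/25, -61/25)

T1 reflect across y = 0: (4, 3) → (4, -3); (2, 0) → (2, 0); (4, -3) → (4, 3); (-5, 4) → (-5, -4)
T2 reflect across y = 0: (4, -3) → (4, 3); (2, 0) → (2, 0); (4, 3) → (4, -3); (-5, -4) → (-5, 4)
T3 translate by (-3, -4): (4, 3) → (1, -1); (2, 0) → (-1, -4); (4, -3) → (1, -7); (-5, 4) → (-8, 0)
T4 translate by (4, -5): (1, -1) → (5, -6); (-1, -4) → (3, -9); (1, -7) → (5, -12); (-8, 0) → (-4, -5)
T5 rotate counter-clockwise with cos θ = -7/25, sin θ = 24/25: (5, -6) → (109/25, 162/25); (3, -9) → (39/5, 27/5); (5, -12) → (253/25, 204/25); (-4, -5) → (148/25, -61/25)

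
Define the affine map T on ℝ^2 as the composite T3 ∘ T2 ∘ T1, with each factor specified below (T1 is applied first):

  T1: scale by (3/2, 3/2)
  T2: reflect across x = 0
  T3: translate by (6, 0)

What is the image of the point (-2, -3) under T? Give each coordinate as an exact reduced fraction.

T(p) = (9, -9/2)

T1 scale by (3/2, 3/2): (-2, -3) → (-3, -9/2)
T2 reflect across x = 0: (-3, -9/2) → (3, -9/2)
T3 translate by (6, 0): (3, -9/2) → (9, -9/2)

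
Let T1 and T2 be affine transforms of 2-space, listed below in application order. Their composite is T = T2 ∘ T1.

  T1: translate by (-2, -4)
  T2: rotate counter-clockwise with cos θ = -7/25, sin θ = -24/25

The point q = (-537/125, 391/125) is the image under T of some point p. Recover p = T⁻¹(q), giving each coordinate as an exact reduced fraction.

p = (1/5, -1)

T1 = [1 0 -2; 0 1 -4; 0 0 1]
T2·T1 = [-7/25 24/25 -82/25; -24/25 -7/25 76/25; 0 0 1]
det M = 1; M⁻¹ = [-7/25 -24/25 2; 24/25 -7/25 4; 0 0 1]
M⁻¹ · (-537/125, 391/125)ᵀ = (1/5, -1)ᵀ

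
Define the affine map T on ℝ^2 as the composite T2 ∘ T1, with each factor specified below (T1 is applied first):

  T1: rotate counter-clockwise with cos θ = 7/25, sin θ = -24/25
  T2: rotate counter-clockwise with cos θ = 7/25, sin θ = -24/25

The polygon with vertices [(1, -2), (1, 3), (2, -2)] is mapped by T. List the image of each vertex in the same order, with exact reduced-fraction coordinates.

T1 rotate counter-clockwise with cos θ = 7/25, sin θ = -24/25: (1, -2) → (-41/25, -38/25); (1, 3) → (79/25, -3/25); (2, -2) → (-34/25, -62/25)
T2 rotate counter-clockwise with cos θ = 7/25, sin θ = -24/25: (-41/25, -38/25) → (-1199/625, 718/625); (79/25, -3/25) → (481/625, -1917/625); (-34/25, -62/25) → (-1726/625, 382/625)

image vertices: (-1199/625, 718/625), (481/625, -1917/625), (-1726/625, 382/625)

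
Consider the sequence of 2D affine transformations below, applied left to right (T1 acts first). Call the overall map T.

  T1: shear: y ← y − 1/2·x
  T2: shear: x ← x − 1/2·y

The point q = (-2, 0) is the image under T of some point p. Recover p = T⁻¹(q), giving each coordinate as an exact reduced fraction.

T1 = [1 0 0; -1/2 1 0; 0 0 1]
T2·T1 = [5/4 -1/2 0; -1/2 1 0; 0 0 1]
det M = 1; M⁻¹ = [1 1/2 0; 1/2 5/4 0; 0 0 1]
M⁻¹ · (-2, 0)ᵀ = (-2, -1)ᵀ

p = (-2, -1)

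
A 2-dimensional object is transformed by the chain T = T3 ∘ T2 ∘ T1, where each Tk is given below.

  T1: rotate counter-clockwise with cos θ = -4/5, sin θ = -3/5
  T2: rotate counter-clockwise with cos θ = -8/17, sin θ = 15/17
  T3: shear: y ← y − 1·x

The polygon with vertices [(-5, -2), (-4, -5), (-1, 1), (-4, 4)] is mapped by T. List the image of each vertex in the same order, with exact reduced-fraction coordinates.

image vertices: (-457/85, 483/85), (-488/85, 247/85), (-41/85, 154/85), (-164/85, 616/85)

T1 rotate counter-clockwise with cos θ = -4/5, sin θ = -3/5: (-5, -2) → (14/5, 23/5); (-4, -5) → (1/5, 32/5); (-1, 1) → (7/5, -1/5); (-4, 4) → (28/5, -4/5)
T2 rotate counter-clockwise with cos θ = -8/17, sin θ = 15/17: (14/5, 23/5) → (-457/85, 26/85); (1/5, 32/5) → (-488/85, -241/85); (7/5, -1/5) → (-41/85, 113/85); (28/5, -4/5) → (-164/85, 452/85)
T3 shear: y ← y − 1·x: (-457/85, 26/85) → (-457/85, 483/85); (-488/85, -241/85) → (-488/85, 247/85); (-41/85, 113/85) → (-41/85, 154/85); (-164/85, 452/85) → (-164/85, 616/85)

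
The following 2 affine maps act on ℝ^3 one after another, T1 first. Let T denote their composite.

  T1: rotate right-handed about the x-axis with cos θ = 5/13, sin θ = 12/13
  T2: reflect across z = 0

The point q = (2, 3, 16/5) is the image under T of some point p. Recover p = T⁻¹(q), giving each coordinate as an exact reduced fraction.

p = (2, -9/5, -4)

T1 = [1 0 0 0; 0 5/13 -12/13 0; 0 12/13 5/13 0; 0 0 0 1]
T2·T1 = [1 0 0 0; 0 5/13 -12/13 0; 0 -12/13 -5/13 0; 0 0 0 1]
det M = -1; M⁻¹ = [1 0 0 0; 0 5/13 -12/13 0; 0 -12/13 -5/13 0; 0 0 0 1]
M⁻¹ · (2, 3, 16/5)ᵀ = (2, -9/5, -4)ᵀ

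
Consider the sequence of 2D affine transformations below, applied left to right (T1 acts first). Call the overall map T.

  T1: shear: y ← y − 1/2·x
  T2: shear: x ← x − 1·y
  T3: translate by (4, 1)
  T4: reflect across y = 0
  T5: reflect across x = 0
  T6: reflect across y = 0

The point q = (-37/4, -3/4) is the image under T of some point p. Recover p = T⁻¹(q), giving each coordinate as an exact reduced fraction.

p = (7/2, 0)

T1 = [1 0 0; -1/2 1 0; 0 0 1]
T2·T1 = [3/2 -1 0; -1/2 1 0; 0 0 1]
T3·…·T1 = [3/2 -1 4; -1/2 1 1; 0 0 1]
T4·…·T1 = [3/2 -1 4; 1/2 -1 -1; 0 0 1]
T5·…·T1 = [-3/2 1 -4; 1/2 -1 -1; 0 0 1]
T6·…·T1 = [-3/2 1 -4; -1/2 1 1; 0 0 1]
det M = -1; M⁻¹ = [-1 1 -5; -1/2 3/2 -7/2; 0 0 1]
M⁻¹ · (-37/4, -3/4)ᵀ = (7/2, 0)ᵀ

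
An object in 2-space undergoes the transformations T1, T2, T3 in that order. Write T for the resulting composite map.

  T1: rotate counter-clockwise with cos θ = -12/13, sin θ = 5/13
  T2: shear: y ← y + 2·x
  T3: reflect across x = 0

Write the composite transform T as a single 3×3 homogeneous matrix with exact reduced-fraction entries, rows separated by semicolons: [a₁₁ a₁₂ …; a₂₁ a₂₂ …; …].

T1 = [-12/13 -5/13 0; 5/13 -12/13 0; 0 0 1]
T2·T1 = [-12/13 -5/13 0; -19/13 -22/13 0; 0 0 1]
T3·…·T1 = [12/13 5/13 0; -19/13 -22/13 0; 0 0 1]

T = [12/13 5/13 0; -19/13 -22/13 0; 0 0 1]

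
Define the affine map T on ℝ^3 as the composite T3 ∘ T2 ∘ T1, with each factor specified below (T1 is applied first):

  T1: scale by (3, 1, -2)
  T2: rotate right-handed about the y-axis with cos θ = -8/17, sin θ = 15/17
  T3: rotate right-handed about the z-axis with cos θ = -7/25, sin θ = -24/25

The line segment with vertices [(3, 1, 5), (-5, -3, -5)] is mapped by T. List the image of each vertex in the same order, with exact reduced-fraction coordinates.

image vertices: (1962/425, 5209/425, -55/17), (-3114/425, -6123/425, 145/17)

T1 scale by (3, 1, -2): (3, 1, 5) → (9, 1, -10); (-5, -3, -5) → (-15, -3, 10)
T2 rotate right-handed about the y-axis with cos θ = -8/17, sin θ = 15/17: (9, 1, -10) → (-222/17, 1, -55/17); (-15, -3, 10) → (270/17, -3, 145/17)
T3 rotate right-handed about the z-axis with cos θ = -7/25, sin θ = -24/25: (-222/17, 1, -55/17) → (1962/425, 5209/425, -55/17); (270/17, -3, 145/17) → (-3114/425, -6123/425, 145/17)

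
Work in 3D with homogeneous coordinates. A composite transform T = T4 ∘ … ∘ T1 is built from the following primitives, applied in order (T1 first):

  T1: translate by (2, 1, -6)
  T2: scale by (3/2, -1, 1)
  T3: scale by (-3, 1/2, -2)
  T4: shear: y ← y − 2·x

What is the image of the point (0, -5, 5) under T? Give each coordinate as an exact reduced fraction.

T1 translate by (2, 1, -6): (0, -5, 5) → (2, -4, -1)
T2 scale by (3/2, -1, 1): (2, -4, -1) → (3, 4, -1)
T3 scale by (-3, 1/2, -2): (3, 4, -1) → (-9, 2, 2)
T4 shear: y ← y − 2·x: (-9, 2, 2) → (-9, 20, 2)

T(p) = (-9, 20, 2)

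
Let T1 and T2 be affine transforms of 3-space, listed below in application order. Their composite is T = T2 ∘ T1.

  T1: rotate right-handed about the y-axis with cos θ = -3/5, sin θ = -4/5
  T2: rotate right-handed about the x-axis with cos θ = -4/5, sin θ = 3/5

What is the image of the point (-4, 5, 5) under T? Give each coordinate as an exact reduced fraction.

T1 rotate right-handed about the y-axis with cos θ = -3/5, sin θ = -4/5: (-4, 5, 5) → (-8/5, 5, -31/5)
T2 rotate right-handed about the x-axis with cos θ = -4/5, sin θ = 3/5: (-8/5, 5, -31/5) → (-8/5, -7/25, 199/25)

T(p) = (-8/5, -7/25, 199/25)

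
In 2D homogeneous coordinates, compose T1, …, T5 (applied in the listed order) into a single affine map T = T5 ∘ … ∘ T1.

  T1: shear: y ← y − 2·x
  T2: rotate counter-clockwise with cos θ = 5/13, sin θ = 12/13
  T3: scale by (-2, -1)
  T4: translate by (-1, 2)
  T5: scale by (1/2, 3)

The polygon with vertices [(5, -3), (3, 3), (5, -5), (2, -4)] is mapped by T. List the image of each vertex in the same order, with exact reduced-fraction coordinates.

image vertices: (-375/26, 93/13), (-115/26, 15/13), (-423/26, 123/13), (-225/26, 126/13)

T1 shear: y ← y − 2·x: (5, -3) → (5, -13); (3, 3) → (3, -3); (5, -5) → (5, -15); (2, -4) → (2, -8)
T2 rotate counter-clockwise with cos θ = 5/13, sin θ = 12/13: (5, -13) → (181/13, -5/13); (3, -3) → (51/13, 21/13); (5, -15) → (205/13, -15/13); (2, -8) → (106/13, -16/13)
T3 scale by (-2, -1): (181/13, -5/13) → (-362/13, 5/13); (51/13, 21/13) → (-102/13, -21/13); (205/13, -15/13) → (-410/13, 15/13); (106/13, -16/13) → (-212/13, 16/13)
T4 translate by (-1, 2): (-362/13, 5/13) → (-375/13, 31/13); (-102/13, -21/13) → (-115/13, 5/13); (-410/13, 15/13) → (-423/13, 41/13); (-212/13, 16/13) → (-225/13, 42/13)
T5 scale by (1/2, 3): (-375/13, 31/13) → (-375/26, 93/13); (-115/13, 5/13) → (-115/26, 15/13); (-423/13, 41/13) → (-423/26, 123/13); (-225/13, 42/13) → (-225/26, 126/13)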